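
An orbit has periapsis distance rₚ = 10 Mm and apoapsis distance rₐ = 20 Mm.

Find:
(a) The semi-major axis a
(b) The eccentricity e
rₚ = 10 Mm = 1 × 10^7 m
rₐ = 20 Mm = 2 × 10^7 m
(a) a = (rₚ + rₐ)/2 = 1.5 × 10^7 m ≈ 15 Mm
(b) e = (rₐ − rₚ)/(rₐ + rₚ) = (1 × 10^7) / (3 × 10^7) = 0.333333

Final answer:
(a) a = 15 Mm
(b) e = 0.3333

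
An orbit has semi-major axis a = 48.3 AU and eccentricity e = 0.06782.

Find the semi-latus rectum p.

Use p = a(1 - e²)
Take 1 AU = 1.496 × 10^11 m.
a = 48.3 AU = 7.22568 × 10^12 m
e = 0.06782,  e² = 0.00459955,  1 − e² = 0.9954
p = a(1 − e²) = 7.22568 × 10^12 m × 0.9954 = 7.19245 × 10^12 m ≈ 48.08 AU

Final answer: p = 48.08 AU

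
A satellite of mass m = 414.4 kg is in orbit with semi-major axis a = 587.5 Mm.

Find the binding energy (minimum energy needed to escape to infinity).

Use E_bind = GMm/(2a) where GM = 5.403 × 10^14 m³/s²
a = 587.5 Mm = 5.875 × 10^8 m
GM = 5.403 × 10^14 m³/s²
m = 414.4 kg
GMm = 5.403 × 10^14 × 414.4 = 2.239 × 10^17 m³·kg/s²
2a = 1.175 × 10^9 m
E_bind = GMm/(2a) = 1.90553 × 10^8 J ≈ 190.6 MJ

Final answer: 190.6 MJ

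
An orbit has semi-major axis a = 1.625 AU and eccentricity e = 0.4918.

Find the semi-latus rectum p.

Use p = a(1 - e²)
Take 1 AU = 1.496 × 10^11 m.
a = 1.625 AU = 2.431 × 10^11 m
e = 0.4918,  e² = 0.241867,  1 − e² = 0.758133
p = a(1 − e²) = 2.431 × 10^11 m × 0.758133 = 1.84302 × 10^11 m ≈ 1.232 AU

Final answer: p = 1.232 AU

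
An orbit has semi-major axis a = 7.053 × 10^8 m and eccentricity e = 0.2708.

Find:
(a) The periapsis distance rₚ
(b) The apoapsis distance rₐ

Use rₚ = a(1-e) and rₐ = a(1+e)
a = 7.053 × 10^8 m
e = 0.2708:  1 − e = 0.7292,  1 + e = 1.2708
(a) rₚ = a(1 − e) = 7.053 × 10^8 m × 0.7292 = 5.14305 × 10^8 m ≈ 5.143 × 10^8 m
(b) rₐ = a(1 + e) = 7.053 × 10^8 m × 1.2708 = 8.96295 × 10^8 m ≈ 8.963 × 10^8 m

Final answer:
(a) rₚ = 5.143 × 10^8 m
(b) rₐ = 8.963 × 10^8 m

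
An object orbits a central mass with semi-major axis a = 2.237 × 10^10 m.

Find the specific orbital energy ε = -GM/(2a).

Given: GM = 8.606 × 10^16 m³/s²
a = 2.237 × 10^10 m
GM = 8.606 × 10^16 m³/s²
2a = 4.474 × 10^10 m
ε = −GM/(2a) = -1.92356 × 10^6 J/kg ≈ -1.924 MJ/kg

Final answer: -1.924 MJ/kg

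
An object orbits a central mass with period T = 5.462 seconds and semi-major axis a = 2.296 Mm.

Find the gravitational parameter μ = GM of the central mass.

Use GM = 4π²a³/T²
T = 5.462 seconds
a = 2.296 Mm = 2.296 × 10^6 m
a³ = 1.21036 × 10^19 m³
T² = 29.8334 s²
GM = 4π² × (1.21036 × 10^19) / 29.8334 = 1.60167 × 10^19 m³/s²
GM ≈ 1.602 × 10^19 m³/s²

Final answer: GM = 1.602 × 10^19 m³/s²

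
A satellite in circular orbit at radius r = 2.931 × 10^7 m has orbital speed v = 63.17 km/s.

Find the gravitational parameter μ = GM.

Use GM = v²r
r = 2.931 × 10^7 m
v = 63.17 km/s = 63170 m/s
v² = 3.99045 × 10^9 m²/s²
GM = v²r = 3.99045 × 10^9 × 2.931 × 10^7 = 1.1696 × 10^17 m³/s²
GM ≈ 1.17 × 10^17 m³/s²

Final answer: GM = 1.17 × 10^17 m³/s²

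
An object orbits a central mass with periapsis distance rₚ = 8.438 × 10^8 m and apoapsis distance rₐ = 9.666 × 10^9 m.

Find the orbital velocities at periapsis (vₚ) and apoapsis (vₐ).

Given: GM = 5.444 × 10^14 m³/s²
rₚ = 8.438 × 10^8 m
rₐ = 9.666 × 10^9 m
GM = 5.444 × 10^14 m³/s²
a = (rₚ + rₐ)/2 = 5.2549 × 10^9 m
Vis-viva: v² = GM (2/r − 1/a)
vₚ² = 5.444 × 10^14 × (2.37023 × 10^-9 − 1.90299 × 10^-10) = 1.18675 × 10^6 m²/s²
vₚ = 1089.38 m/s ≈ 1.089 km/s
vₐ² = 5.444 × 10^14 × (2.06911 × 10^-10 − 1.90299 × 10^-10) = 9043.71 m²/s²
vₐ = 95.0984 m/s ≈ 95.1 m/s

Final answer: vₚ = 1.089 km/s, vₐ = 95.1 m/s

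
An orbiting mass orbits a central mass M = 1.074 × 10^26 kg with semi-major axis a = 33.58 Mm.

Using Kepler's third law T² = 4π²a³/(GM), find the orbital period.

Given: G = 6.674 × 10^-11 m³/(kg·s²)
M = 1.074 × 10^26 kg
GM = G × M = 6.674 × 10^-11 × 1.074 × 10^26 = 7.16788 × 10^15 m³/s²
a = 33.58 Mm = 3.358 × 10^7 m
a³ = 3.78654 × 10^22 m³
T = 2π √(a³/GM) = 2π √((3.78654 × 10^22) / (7.16788 × 10^15)) = 2π × 2298.4 s
T = 14441.3 s ≈ 4.011 hours

Final answer: 4.011 hours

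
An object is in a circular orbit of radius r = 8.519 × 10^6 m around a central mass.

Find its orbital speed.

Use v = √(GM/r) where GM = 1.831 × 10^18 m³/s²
r = 8.519 × 10^6 m
GM = 1.831 × 10^18 m³/s²
GM/r = (1.831 × 10^18) / (8.519 × 10^6) = 2.14931 × 10^11 m²/s²
v = √(GM/r) = 463607 m/s ≈ 463.6 km/s

Final answer: 463.6 km/s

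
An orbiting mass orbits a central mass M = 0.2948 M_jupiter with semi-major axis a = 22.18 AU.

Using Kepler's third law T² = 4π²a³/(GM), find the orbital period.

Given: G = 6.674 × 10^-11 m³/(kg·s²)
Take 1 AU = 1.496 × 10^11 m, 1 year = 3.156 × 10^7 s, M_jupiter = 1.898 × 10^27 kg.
M = 0.2948 M_jupiter = 5.5953 × 10^26 kg
GM = G × M = 6.674 × 10^-11 × 5.5953 × 10^26 = 3.73431 × 10^16 m³/s²
a = 22.18 AU = 3.31813 × 10^12 m
a³ = 3.65325 × 10^37 m³
T = 2π √(a³/GM) = 2π √((3.65325 × 10^37) / (3.73431 × 10^16)) = 2π × 3.12777 × 10^10 s
T = 1.96524 × 10^11 s ≈ 6227 years

Final answer: 6227 years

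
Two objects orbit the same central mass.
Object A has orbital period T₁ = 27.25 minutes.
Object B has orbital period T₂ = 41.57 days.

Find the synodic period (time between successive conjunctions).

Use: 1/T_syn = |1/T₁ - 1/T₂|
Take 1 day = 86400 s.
T₁ = 27.25 minutes = 1635 s
T₂ = 41.57 days = 3.59165 × 10^6 s
1/T₁ = 0.000611621 s⁻¹
1/T₂ = 2.78424 × 10^-7 s⁻¹
|1/T₁ − 1/T₂| = 0.000611342 s⁻¹
T_syn = 1 / |1/T₁ − 1/T₂| = 1635.74 s ≈ 27.26 minutes

Final answer: T_syn = 27.26 minutes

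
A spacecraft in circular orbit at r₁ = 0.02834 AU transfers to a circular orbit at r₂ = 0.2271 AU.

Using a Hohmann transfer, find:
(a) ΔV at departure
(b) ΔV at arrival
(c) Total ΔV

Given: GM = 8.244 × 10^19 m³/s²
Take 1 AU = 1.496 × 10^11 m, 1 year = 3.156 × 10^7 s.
r₁ = 0.02834 AU = 4.23966 × 10^9 m
r₂ = 0.2271 AU = 3.39742 × 10^10 m
GM = 8.244 × 10^19 m³/s²
Transfer ellipse: a_t = (r₁ + r₂)/2 = 1.91069 × 10^10 m
Circular speed at r₁: v₁ = √(GM/r₁) = 139445 m/s
Transfer speed at r₁ (periapsis): v₁ₜ = √(GM(2/r₁ − 1/a_t)) = 185944 m/s
(a) ΔV₁ = v₁ₜ − v₁ = 46499 m/s ≈ 9.81 AU/year
Circular speed at r₂: v₂ = √(GM/r₂) = 49260 m/s
Transfer speed at r₂ (apoapsis): v₂ₜ = √(GM(2/r₂ − 1/a_t)) = 23204.1 m/s
(b) ΔV₂ = v₂ − v₂ₜ = 26055.9 m/s ≈ 5.497 AU/year
(c) ΔV_total = ΔV₁ + ΔV₂ = 72554.9 m/s ≈ 15.31 AU/year

Final answer:
(a) ΔV₁ = 9.81 AU/year
(b) ΔV₂ = 5.497 AU/year
(c) ΔV_total = 15.31 AU/year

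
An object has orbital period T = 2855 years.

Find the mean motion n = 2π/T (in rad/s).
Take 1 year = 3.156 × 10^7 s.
T = 2855 years = 9.01038 × 10^10 s
n = 2π / (9.01038 × 10^10 s) = 6.97327 × 10^-11 rad/s ≈ 6.973 × 10^-11 rad/s

Final answer: n = 6.973 × 10^-11 rad/s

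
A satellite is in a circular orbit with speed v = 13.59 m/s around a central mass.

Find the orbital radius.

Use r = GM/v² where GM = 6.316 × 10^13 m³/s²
v = 13.59 m/s
GM = 6.316 × 10^13 m³/s²
v² = 184.688 m²/s²
r = GM/v² = (6.316 × 10^13) / 184.688 = 3.41982 × 10^11 m ≈ 3.42 × 10^11 m

Final answer: 3.42 × 10^11 m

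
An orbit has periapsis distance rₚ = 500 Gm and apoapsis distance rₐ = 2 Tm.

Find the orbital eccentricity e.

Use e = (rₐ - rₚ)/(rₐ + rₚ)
rₚ = 500 Gm = 5 × 10^11 m
rₐ = 2 Tm = 2 × 10^12 m
rₐ − rₚ = 1.5 × 10^12 m
rₐ + rₚ = 2.5 × 10^12 m
e = (rₐ − rₚ)/(rₐ + rₚ) = 0.6

Final answer: e = 0.6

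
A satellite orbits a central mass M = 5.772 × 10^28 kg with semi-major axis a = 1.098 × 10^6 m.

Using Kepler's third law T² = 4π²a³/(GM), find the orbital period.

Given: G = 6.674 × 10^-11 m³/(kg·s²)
M = 5.772 × 10^28 kg
GM = G × M = 6.674 × 10^-11 × 5.772 × 10^28 = 3.85223 × 10^18 m³/s²
a = 1.098 × 10^6 m
a³ = 1.32375 × 10^18 m³
T = 2π √(a³/GM) = 2π √((1.32375 × 10^18) / (3.85223 × 10^18)) = 2π × 0.586202 s
T = 3.68322 s ≈ 3.683 seconds

Final answer: 3.683 seconds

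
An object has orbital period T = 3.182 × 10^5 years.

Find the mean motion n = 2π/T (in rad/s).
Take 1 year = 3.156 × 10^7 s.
T = 3.182 × 10^5 years = 1.00424 × 10^13 s
n = 2π / (1.00424 × 10^13 s) = 6.25666 × 10^-13 rad/s ≈ 6.257 × 10^-13 rad/s

Final answer: n = 6.257 × 10^-13 rad/s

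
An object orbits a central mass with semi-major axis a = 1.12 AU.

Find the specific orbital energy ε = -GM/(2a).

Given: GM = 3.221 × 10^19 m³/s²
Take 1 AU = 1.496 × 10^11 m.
a = 1.12 AU = 1.67552 × 10^11 m
GM = 3.221 × 10^19 m³/s²
2a = 3.35104 × 10^11 m
ε = −GM/(2a) = -9.61194 × 10^7 J/kg ≈ -96.12 MJ/kg

Final answer: -96.12 MJ/kg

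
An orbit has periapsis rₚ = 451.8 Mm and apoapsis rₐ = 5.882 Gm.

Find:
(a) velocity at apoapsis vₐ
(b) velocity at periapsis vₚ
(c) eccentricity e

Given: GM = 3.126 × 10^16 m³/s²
rₚ = 451.8 Mm = 4.518 × 10^8 m
rₐ = 5.882 Gm = 5.882 × 10^9 m
GM = 3.126 × 10^16 m³/s²
a = (rₚ + rₐ)/2 = 3.1669 × 10^9 m
e = (rₐ − rₚ)/(rₐ + rₚ) = (5.4302 × 10^9) / (6.3338 × 10^9) = 0.857337
(a) vₐ² = GM (2/rₐ − 1/a) = 3.126 × 10^16 × (3.4002 × 10^-10 − 3.15766 × 10^-10) = 758186 m²/s²;  vₐ = 870.739 m/s ≈ 870.7 m/s
(b) vₚ² = GM (2/rₚ − 1/a) = 3.126 × 10^16 × (4.42674 × 10^-9 − 3.15766 × 10^-10) = 1.28509 × 10^8 m²/s²;  vₚ = 11336.2 m/s ≈ 11.34 km/s
(c) e = 0.857337 ≈ 0.8573

Final answer:
(a) velocity at apoapsis vₐ = 870.7 m/s
(b) velocity at periapsis vₚ = 11.34 km/s
(c) eccentricity e = 0.8573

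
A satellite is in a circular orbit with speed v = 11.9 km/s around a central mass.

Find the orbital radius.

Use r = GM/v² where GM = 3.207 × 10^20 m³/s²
v = 11.9 km/s = 11900 m/s
GM = 3.207 × 10^20 m³/s²
v² = 1.4161 × 10^8 m²/s²
r = GM/v² = (3.207 × 10^20) / (1.4161 × 10^8) = 2.26467 × 10^12 m ≈ 2.265 × 10^12 m

Final answer: 2.265 × 10^12 m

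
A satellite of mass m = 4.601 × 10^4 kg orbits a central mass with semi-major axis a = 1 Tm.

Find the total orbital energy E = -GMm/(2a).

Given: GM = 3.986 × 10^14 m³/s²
a = 1 Tm = 1 × 10^12 m
GM = 3.986 × 10^14 m³/s²
2a = 2 × 10^12 m
GMm = 3.986 × 10^14 × 46010 = 1.83396 × 10^19 m³·kg/s²
E = −GMm/(2a) = -9.16979 × 10^6 J ≈ -9.17 MJ

Final answer: -9.17 MJ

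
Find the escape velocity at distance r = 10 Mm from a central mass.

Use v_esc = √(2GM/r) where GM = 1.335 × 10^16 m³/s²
r = 10 Mm = 1 × 10^7 m
GM = 1.335 × 10^16 m³/s²
2GM/r = 2 × (1.335 × 10^16) / (1 × 10^7) = 2.67 × 10^9 m²/s²
v_esc = √(2GM/r) = 51672 m/s ≈ 51.67 km/s

Final answer: 51.67 km/s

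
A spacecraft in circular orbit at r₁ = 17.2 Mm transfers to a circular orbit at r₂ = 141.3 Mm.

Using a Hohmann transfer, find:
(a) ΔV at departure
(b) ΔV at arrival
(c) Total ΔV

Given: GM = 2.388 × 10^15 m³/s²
r₁ = 17.2 Mm = 1.72 × 10^7 m
r₂ = 141.3 Mm = 1.413 × 10^8 m
GM = 2.388 × 10^15 m³/s²
Transfer ellipse: a_t = (r₁ + r₂)/2 = 7.925 × 10^7 m
Circular speed at r₁: v₁ = √(GM/r₁) = 11782.9 m/s
Transfer speed at r₁ (periapsis): v₁ₜ = √(GM(2/r₁ − 1/a_t)) = 15733.5 m/s
(a) ΔV₁ = v₁ₜ − v₁ = 3950.54 m/s ≈ 3.951 km/s
Circular speed at r₂: v₂ = √(GM/r₂) = 4110.99 m/s
Transfer speed at r₂ (apoapsis): v₂ₜ = √(GM(2/r₂ − 1/a_t)) = 1915.18 m/s
(b) ΔV₂ = v₂ − v₂ₜ = 2195.8 m/s ≈ 2.196 km/s
(c) ΔV_total = ΔV₁ + ΔV₂ = 6146.35 m/s ≈ 6.146 km/s

Final answer:
(a) ΔV₁ = 3.951 km/s
(b) ΔV₂ = 2.196 km/s
(c) ΔV_total = 6.146 km/s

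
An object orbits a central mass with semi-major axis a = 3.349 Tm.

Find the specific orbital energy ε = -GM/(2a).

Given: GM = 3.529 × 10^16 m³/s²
a = 3.349 Tm = 3.349 × 10^12 m
GM = 3.529 × 10^16 m³/s²
2a = 6.698 × 10^12 m
ε = −GM/(2a) = -5268.74 J/kg ≈ -5.269 kJ/kg

Final answer: -5.269 kJ/kg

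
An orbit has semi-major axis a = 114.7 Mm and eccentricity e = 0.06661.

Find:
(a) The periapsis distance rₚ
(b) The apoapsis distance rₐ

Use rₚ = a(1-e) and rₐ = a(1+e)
a = 114.7 Mm = 1.147 × 10^8 m
e = 0.06661:  1 − e = 0.93339,  1 + e = 1.06661
(a) rₚ = a(1 − e) = 1.147 × 10^8 m × 0.93339 = 1.0706 × 10^8 m ≈ 107.1 Mm
(b) rₐ = a(1 + e) = 1.147 × 10^8 m × 1.06661 = 1.2234 × 10^8 m ≈ 122.3 Mm

Final answer:
(a) rₚ = 107.1 Mm
(b) rₐ = 122.3 Mm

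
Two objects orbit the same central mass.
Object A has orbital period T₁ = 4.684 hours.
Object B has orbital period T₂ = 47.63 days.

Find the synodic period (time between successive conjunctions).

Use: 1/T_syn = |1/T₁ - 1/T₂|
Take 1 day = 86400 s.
T₁ = 4.684 hours = 16862.4 s
T₂ = 47.63 days = 4.11523 × 10^6 s
1/T₁ = 5.93035 × 10^-5 s⁻¹
1/T₂ = 2.43 × 10^-7 s⁻¹
|1/T₁ − 1/T₂| = 5.90605 × 10^-5 s⁻¹
T_syn = 1 / |1/T₁ − 1/T₂| = 16931.8 s ≈ 4.703 hours

Final answer: T_syn = 4.703 hours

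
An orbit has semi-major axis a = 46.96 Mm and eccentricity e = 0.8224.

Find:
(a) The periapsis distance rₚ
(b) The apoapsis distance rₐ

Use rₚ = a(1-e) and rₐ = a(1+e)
a = 46.96 Mm = 4.696 × 10^7 m
e = 0.8224:  1 − e = 0.1776,  1 + e = 1.8224
(a) rₚ = a(1 − e) = 4.696 × 10^7 m × 0.1776 = 8.3401 × 10^6 m ≈ 8.34 Mm
(b) rₐ = a(1 + e) = 4.696 × 10^7 m × 1.8224 = 8.55799 × 10^7 m ≈ 85.58 Mm

Final answer:
(a) rₚ = 8.34 Mm
(b) rₐ = 85.58 Mm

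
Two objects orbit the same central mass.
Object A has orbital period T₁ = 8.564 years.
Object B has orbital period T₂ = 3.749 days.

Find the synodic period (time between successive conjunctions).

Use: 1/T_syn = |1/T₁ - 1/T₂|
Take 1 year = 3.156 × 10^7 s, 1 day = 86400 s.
T₁ = 8.564 years = 2.7028 × 10^8 s
T₂ = 3.749 days = 323914 s
1/T₁ = 3.69987 × 10^-9 s⁻¹
1/T₂ = 3.08724 × 10^-6 s⁻¹
|1/T₁ − 1/T₂| = 3.08354 × 10^-6 s⁻¹
T_syn = 1 / |1/T₁ − 1/T₂| = 324302 s ≈ 3.753 days

Final answer: T_syn = 3.753 days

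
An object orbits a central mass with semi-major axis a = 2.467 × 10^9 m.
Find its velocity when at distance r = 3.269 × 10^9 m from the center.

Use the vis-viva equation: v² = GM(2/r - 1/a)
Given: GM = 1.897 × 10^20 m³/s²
a = 2.467 × 10^9 m
r = 3.269 × 10^9 m
GM = 1.897 × 10^20 m³/s²
2/r − 1/a = 6.11808 × 10^-10 − 4.05351 × 10^-10 = 2.06457 × 10^-10 m⁻¹
v² = GM (2/r − 1/a) = 3.91649 × 10^10 m²/s²
v = 197901 m/s ≈ 197.9 km/s

Final answer: 197.9 km/s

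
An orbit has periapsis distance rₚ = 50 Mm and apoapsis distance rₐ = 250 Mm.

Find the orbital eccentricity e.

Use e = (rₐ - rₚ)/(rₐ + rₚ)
rₚ = 50 Mm = 5 × 10^7 m
rₐ = 250 Mm = 2.5 × 10^8 m
rₐ − rₚ = 2 × 10^8 m
rₐ + rₚ = 3 × 10^8 m
e = (rₐ − rₚ)/(rₐ + rₚ) = 0.666667

Final answer: e = 0.6667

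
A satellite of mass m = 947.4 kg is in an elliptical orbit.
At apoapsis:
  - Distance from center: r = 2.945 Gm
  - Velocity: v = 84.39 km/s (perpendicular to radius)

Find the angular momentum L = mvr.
r = 2.945 Gm = 2.945 × 10^9 m
v = 84.39 km/s = 84390 m/s
vr = 84390 × 2.945 × 10^9 = 2.48529 × 10^14 m²/s
L = m × vr = 947.4 × 2.48529 × 10^14 = 2.35456 × 10^17 kg·m²/s ≈ 2.355 × 10^17 kg·m²/s

Final answer: L = 2.355 × 10^17 kg·m²/s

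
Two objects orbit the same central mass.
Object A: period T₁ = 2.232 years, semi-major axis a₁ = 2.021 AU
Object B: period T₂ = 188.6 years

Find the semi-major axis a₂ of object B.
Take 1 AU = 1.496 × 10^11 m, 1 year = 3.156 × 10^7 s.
T₁ = 2.232 years = 7.04419 × 10^7 s
T₂ = 188.6 years = 5.95222 × 10^9 s
a₁ = 2.021 AU = 3.02342 × 10^11 m
Kepler's third law: (T₂/T₁)² = (a₂/a₁)³  ⇒  a₂ = a₁ (T₂/T₁)^(2/3)
T₂/T₁ = 84.4982
(T₂/T₁)^(2/3) = 19.256
a₂ = 3.02342 × 10^11 m × 19.256 = 5.82188 × 10^12 m ≈ 38.92 AU

Final answer: a₂ = 38.92 AU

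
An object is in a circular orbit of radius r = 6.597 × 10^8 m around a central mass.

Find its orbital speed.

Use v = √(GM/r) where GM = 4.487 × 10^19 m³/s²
r = 6.597 × 10^8 m
GM = 4.487 × 10^19 m³/s²
GM/r = (4.487 × 10^19) / (6.597 × 10^8) = 6.80158 × 10^10 m²/s²
v = √(GM/r) = 260798 m/s ≈ 260.8 km/s

Final answer: 260.8 km/s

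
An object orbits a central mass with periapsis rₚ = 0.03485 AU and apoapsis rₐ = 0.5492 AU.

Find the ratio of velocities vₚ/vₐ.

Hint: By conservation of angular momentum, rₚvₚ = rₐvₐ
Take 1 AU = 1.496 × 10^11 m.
rₚ = 0.03485 AU = 5.21356 × 10^9 m
rₐ = 0.5492 AU = 8.21603 × 10^10 m
rₚvₚ = rₐvₐ  ⇒  vₚ/vₐ = rₐ/rₚ
vₚ/vₐ = (8.21603 × 10^10) / (5.21356 × 10^9) = 15.759

Final answer: vₚ/vₐ = 15.76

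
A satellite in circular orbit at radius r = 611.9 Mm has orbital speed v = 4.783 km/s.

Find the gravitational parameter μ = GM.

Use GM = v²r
r = 611.9 Mm = 6.119 × 10^8 m
v = 4.783 km/s = 4783 m/s
v² = 2.28771 × 10^7 m²/s²
GM = v²r = 2.28771 × 10^7 × 6.119 × 10^8 = 1.39985 × 10^16 m³/s²
GM ≈ 1.4 × 10^16 m³/s²

Final answer: GM = 1.4 × 10^16 m³/s²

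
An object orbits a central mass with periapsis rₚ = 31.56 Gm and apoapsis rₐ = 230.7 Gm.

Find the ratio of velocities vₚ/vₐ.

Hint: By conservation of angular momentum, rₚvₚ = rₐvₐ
rₚ = 31.56 Gm = 3.156 × 10^10 m
rₐ = 230.7 Gm = 2.307 × 10^11 m
rₚvₚ = rₐvₐ  ⇒  vₚ/vₐ = rₐ/rₚ
vₚ/vₐ = (2.307 × 10^11) / (3.156 × 10^10) = 7.30989

Final answer: vₚ/vₐ = 7.31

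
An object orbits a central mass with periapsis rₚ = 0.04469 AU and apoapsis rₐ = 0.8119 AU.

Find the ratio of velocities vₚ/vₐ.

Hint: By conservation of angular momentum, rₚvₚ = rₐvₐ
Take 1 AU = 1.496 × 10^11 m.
rₚ = 0.04469 AU = 6.68562 × 10^9 m
rₐ = 0.8119 AU = 1.2146 × 10^11 m
rₚvₚ = rₐvₐ  ⇒  vₚ/vₐ = rₐ/rₚ
vₚ/vₐ = (1.2146 × 10^11) / (6.68562 × 10^9) = 18.1674

Final answer: vₚ/vₐ = 18.17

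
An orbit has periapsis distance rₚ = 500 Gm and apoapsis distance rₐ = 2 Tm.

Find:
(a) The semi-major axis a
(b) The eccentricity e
rₚ = 500 Gm = 5 × 10^11 m
rₐ = 2 Tm = 2 × 10^12 m
(a) a = (rₚ + rₐ)/2 = 1.25 × 10^12 m ≈ 1.25 Tm
(b) e = (rₐ − rₚ)/(rₐ + rₚ) = (1.5 × 10^12) / (2.5 × 10^12) = 0.6

Final answer:
(a) a = 1.25 Tm
(b) e = 0.6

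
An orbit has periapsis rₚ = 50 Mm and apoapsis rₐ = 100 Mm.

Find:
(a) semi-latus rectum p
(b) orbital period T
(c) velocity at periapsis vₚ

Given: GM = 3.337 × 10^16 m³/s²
rₚ = 50 Mm = 5 × 10^7 m
rₐ = 100 Mm = 1 × 10^8 m
GM = 3.337 × 10^16 m³/s²
a = (rₚ + rₐ)/2 = 7.5 × 10^7 m
e = (rₐ − rₚ)/(rₐ + rₚ) = (5 × 10^7) / (1.5 × 10^8) = 0.333333
(a) 1 − e² = 0.888889;  p = a(1 − e²) = 7.5 × 10^7 × 0.888889 = 6.66667 × 10^7 m ≈ 66.67 Mm
(b) a³ = 4.21875 × 10^23 m³;  T = 2π √(a³/GM) = 2π × 3555.61 s = 22340.5 s ≈ 6.206 hours
(c) vₚ² = GM (2/rₚ − 1/a) = 3.337 × 10^16 × (4 × 10^-8 − 1.33333 × 10^-8) = 8.89867 × 10^8 m²/s²;  vₚ = 29830.6 m/s ≈ 29.83 km/s

Final answer:
(a) semi-latus rectum p = 66.67 Mm
(b) orbital period T = 6.206 hours
(c) velocity at periapsis vₚ = 29.83 km/s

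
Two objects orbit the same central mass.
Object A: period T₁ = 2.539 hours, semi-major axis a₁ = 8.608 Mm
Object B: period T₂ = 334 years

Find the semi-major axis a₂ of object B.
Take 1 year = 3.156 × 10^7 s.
T₁ = 2.539 hours = 9140.4 s
T₂ = 334 years = 1.0541 × 10^10 s
a₁ = 8.608 Mm = 8.608 × 10^6 m
Kepler's third law: (T₂/T₁)² = (a₂/a₁)³  ⇒  a₂ = a₁ (T₂/T₁)^(2/3)
T₂/T₁ = 1.15324 × 10^6
(T₂/T₁)^(2/3) = 10997.1
a₂ = 8.608 × 10^6 m × 10997.1 = 9.46632 × 10^10 m ≈ 94.66 Gm

Final answer: a₂ = 94.66 Gm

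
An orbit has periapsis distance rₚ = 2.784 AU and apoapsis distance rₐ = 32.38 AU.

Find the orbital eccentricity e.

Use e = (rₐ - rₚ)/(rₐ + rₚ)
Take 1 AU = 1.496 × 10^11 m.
rₚ = 2.784 AU = 4.16486 × 10^11 m
rₐ = 32.38 AU = 4.84405 × 10^12 m
rₐ − rₚ = 4.42756 × 10^12 m
rₐ + rₚ = 5.26053 × 10^12 m
e = (rₐ − rₚ)/(rₐ + rₚ) = 0.841656

Final answer: e = 0.8417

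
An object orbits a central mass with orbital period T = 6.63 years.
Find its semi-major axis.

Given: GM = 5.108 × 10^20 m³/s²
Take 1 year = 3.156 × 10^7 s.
T = 6.63 years = 2.09243 × 10^8 s
GM = 5.108 × 10^20 m³/s²
Kepler's third law: a³ = GM T² / (4π²)
T² = 4.37825 × 10^16 s²
a³ = (5.108 × 10^20) × (4.37825 × 10^16) / (4π²) = 5.6649 × 10^35 m³
a = (a³)^(1/3) = 8.27429 × 10^11 m ≈ 827.4 Gm

Final answer: 827.4 Gm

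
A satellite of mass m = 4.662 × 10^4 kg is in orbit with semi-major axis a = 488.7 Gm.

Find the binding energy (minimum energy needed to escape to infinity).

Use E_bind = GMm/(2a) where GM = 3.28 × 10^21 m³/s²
a = 488.7 Gm = 4.887 × 10^11 m
GM = 3.28 × 10^21 m³/s²
m = 4.662 × 10^4 kg
GMm = 3.28 × 10^21 × 46620 = 1.52914 × 10^26 m³·kg/s²
2a = 9.774 × 10^11 m
E_bind = GMm/(2a) = 1.56449 × 10^14 J ≈ 156.4 TJ

Final answer: 156.4 TJ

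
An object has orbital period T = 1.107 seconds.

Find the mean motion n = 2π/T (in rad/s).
T = 1.107 seconds
n = 2π / 1.107 s = 5.67587 rad/s ≈ 5.676 rad/s

Final answer: n = 5.676 rad/s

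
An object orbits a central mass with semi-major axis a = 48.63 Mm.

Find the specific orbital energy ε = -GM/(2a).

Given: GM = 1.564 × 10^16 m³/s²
a = 48.63 Mm = 4.863 × 10^7 m
GM = 1.564 × 10^16 m³/s²
2a = 9.726 × 10^7 m
ε = −GM/(2a) = -1.60806 × 10^8 J/kg ≈ -160.8 MJ/kg

Final answer: -160.8 MJ/kg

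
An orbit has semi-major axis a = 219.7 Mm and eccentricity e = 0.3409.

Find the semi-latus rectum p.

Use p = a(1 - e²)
a = 219.7 Mm = 2.197 × 10^8 m
e = 0.3409,  e² = 0.116213,  1 − e² = 0.883787
p = a(1 − e²) = 2.197 × 10^8 m × 0.883787 = 1.94168 × 10^8 m ≈ 194.2 Mm

Final answer: p = 194.2 Mm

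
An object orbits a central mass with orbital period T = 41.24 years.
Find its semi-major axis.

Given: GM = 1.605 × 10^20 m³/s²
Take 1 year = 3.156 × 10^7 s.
T = 41.24 years = 1.30153 × 10^9 s
GM = 1.605 × 10^20 m³/s²
Kepler's third law: a³ = GM T² / (4π²)
T² = 1.69399 × 10^18 s²
a³ = (1.605 × 10^20) × (1.69399 × 10^18) / (4π²) = 6.88694 × 10^36 m³
a = (a³)^(1/3) = 1.90258 × 10^12 m ≈ 1.903 Tm

Final answer: 1.903 Tm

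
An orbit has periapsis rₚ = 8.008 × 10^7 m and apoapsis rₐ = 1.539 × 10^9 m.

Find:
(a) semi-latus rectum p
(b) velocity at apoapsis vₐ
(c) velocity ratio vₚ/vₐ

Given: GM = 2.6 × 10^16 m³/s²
rₚ = 8.008 × 10^7 m
rₐ = 1.539 × 10^9 m
GM = 2.6 × 10^16 m³/s²
a = (rₚ + rₐ)/2 = 8.0954 × 10^8 m
e = (rₐ − rₚ)/(rₐ + rₚ) = (1.45892 × 10^9) / (1.61908 × 10^9) = 0.90108
(a) 1 − e² = 0.188056;  p = a(1 − e²) = 8.0954 × 10^8 × 0.188056 = 1.52238 × 10^8 m ≈ 1.522 × 10^8 m
(b) vₐ² = GM (2/rₐ − 1/a) = 2.6 × 10^16 × (1.29955 × 10^-9 − 1.23527 × 10^-9) = 1.67117 × 10^6 m²/s²;  vₐ = 1292.74 m/s ≈ 1.293 km/s
(c) vₚ/vₐ = rₐ/rₚ (angular momentum) = (1.539 × 10^9) / (8.008 × 10^7) = 19.2183 ≈ 19.22

Final answer:
(a) semi-latus rectum p = 1.522 × 10^8 m
(b) velocity at apoapsis vₐ = 1.293 km/s
(c) velocity ratio vₚ/vₐ = 19.22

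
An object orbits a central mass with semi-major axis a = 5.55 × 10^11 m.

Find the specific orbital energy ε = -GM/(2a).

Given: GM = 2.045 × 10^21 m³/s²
a = 5.55 × 10^11 m
GM = 2.045 × 10^21 m³/s²
2a = 1.11 × 10^12 m
ε = −GM/(2a) = -1.84234 × 10^9 J/kg ≈ -1.842 GJ/kg

Final answer: -1.842 GJ/kg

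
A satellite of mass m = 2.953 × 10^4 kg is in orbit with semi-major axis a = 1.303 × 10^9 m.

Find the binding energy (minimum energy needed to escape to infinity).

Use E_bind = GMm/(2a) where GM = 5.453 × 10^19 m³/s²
a = 1.303 × 10^9 m
GM = 5.453 × 10^19 m³/s²
m = 2.953 × 10^4 kg
GMm = 5.453 × 10^19 × 29530 = 1.61027 × 10^24 m³·kg/s²
2a = 2.606 × 10^9 m
E_bind = GMm/(2a) = 6.17909 × 10^14 J ≈ 617.9 TJ

Final answer: 617.9 TJ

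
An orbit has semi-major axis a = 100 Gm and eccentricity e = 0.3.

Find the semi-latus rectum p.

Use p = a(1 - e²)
a = 100 Gm = 1 × 10^11 m
e = 0.3,  e² = 0.09,  1 − e² = 0.91
p = a(1 − e²) = 1 × 10^11 m × 0.91 = 9.1 × 10^10 m ≈ 91 Gm

Final answer: p = 91 Gm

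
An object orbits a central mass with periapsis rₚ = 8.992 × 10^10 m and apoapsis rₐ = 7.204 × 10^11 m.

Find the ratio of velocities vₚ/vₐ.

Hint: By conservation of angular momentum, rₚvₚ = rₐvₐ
rₚ = 8.992 × 10^10 m
rₐ = 7.204 × 10^11 m
rₚvₚ = rₐvₐ  ⇒  vₚ/vₐ = rₐ/rₚ
vₚ/vₐ = (7.204 × 10^11) / (8.992 × 10^10) = 8.01157

Final answer: vₚ/vₐ = 8.012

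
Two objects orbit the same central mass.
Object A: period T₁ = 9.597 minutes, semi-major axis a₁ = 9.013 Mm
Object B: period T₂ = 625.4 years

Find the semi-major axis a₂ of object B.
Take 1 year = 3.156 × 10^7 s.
T₁ = 9.597 minutes = 575.82 s
T₂ = 625.4 years = 1.97376 × 10^10 s
a₁ = 9.013 Mm = 9.013 × 10^6 m
Kepler's third law: (T₂/T₁)² = (a₂/a₁)³  ⇒  a₂ = a₁ (T₂/T₁)^(2/3)
T₂/T₁ = 3.42774 × 10^7
(T₂/T₁)^(2/3) = 105521
a₂ = 9.013 × 10^6 m × 105521 = 9.5106 × 10^11 m ≈ 951.1 Gm

Final answer: a₂ = 951.1 Gm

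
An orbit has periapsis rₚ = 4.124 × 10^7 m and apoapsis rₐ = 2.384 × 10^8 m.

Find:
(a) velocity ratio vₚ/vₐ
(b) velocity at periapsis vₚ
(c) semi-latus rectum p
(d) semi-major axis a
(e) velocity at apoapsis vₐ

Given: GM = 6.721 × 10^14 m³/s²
rₚ = 4.124 × 10^7 m
rₐ = 2.384 × 10^8 m
GM = 6.721 × 10^14 m³/s²
a = (rₚ + rₐ)/2 = 1.3982 × 10^8 m
e = (rₐ − rₚ)/(rₐ + rₚ) = (1.9716 × 10^8) / (2.7964 × 10^8) = 0.705049
(a) vₚ/vₐ = rₐ/rₚ (angular momentum) = (2.384 × 10^8) / (4.124 × 10^7) = 5.7808 ≈ 5.781
(b) vₚ² = GM (2/rₚ − 1/a) = 6.721 × 10^14 × (4.84966 × 10^-8 − 7.15205 × 10^-9) = 2.77877 × 10^7 m²/s²;  vₚ = 5271.4 m/s ≈ 5.271 km/s
(c) 1 − e² = 0.502905;  p = a(1 − e²) = 1.3982 × 10^8 × 0.502905 = 7.03162 × 10^7 m ≈ 7.032 × 10^7 m
(d) a = 1.3982 × 10^8 m ≈ 1.398 × 10^8 m
(e) vₐ² = GM (2/rₐ − 1/a) = 6.721 × 10^14 × (8.38926 × 10^-9 − 7.15205 × 10^-9) = 831528 m²/s²;  vₐ = 911.882 m/s ≈ 911.9 m/s

Final answer:
(a) velocity ratio vₚ/vₐ = 5.781
(b) velocity at periapsis vₚ = 5.271 km/s
(c) semi-latus rectum p = 7.032 × 10^7 m
(d) semi-major axis a = 1.398 × 10^8 m
(e) velocity at apoapsis vₐ = 911.9 m/s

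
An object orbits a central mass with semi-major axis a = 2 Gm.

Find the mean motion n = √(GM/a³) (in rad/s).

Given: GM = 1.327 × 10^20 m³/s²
a = 2 Gm = 2 × 10^9 m
GM = 1.327 × 10^20 m³/s²
a³ = 8 × 10^27 m³
GM/a³ = (1.327 × 10^20) / (8 × 10^27) = 1.65875 × 10^-8 s⁻²
n = √(GM/a³) = 0.000128792 rad/s ≈ 0.0001288 rad/s

Final answer: n = 0.0001288 rad/s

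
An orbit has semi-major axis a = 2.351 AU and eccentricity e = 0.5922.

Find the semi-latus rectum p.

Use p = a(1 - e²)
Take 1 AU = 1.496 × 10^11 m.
a = 2.351 AU = 3.5171 × 10^11 m
e = 0.5922,  e² = 0.350701,  1 − e² = 0.649299
p = a(1 − e²) = 3.5171 × 10^11 m × 0.649299 = 2.28365 × 10^11 m ≈ 1.527 AU

Final answer: p = 1.527 AU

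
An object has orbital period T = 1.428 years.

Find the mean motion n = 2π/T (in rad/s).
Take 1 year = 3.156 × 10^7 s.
T = 1.428 years = 4.50677 × 10^7 s
n = 2π / (4.50677 × 10^7 s) = 1.39417 × 10^-7 rad/s ≈ 1.394 × 10^-7 rad/s

Final answer: n = 1.394 × 10^-7 rad/s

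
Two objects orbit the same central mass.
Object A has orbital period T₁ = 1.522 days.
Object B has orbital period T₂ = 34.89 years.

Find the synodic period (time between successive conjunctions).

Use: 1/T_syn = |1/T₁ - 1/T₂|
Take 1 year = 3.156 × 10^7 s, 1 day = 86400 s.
T₁ = 1.522 days = 131501 s
T₂ = 34.89 years = 1.10113 × 10^9 s
1/T₁ = 7.60452 × 10^-6 s⁻¹
1/T₂ = 9.08159 × 10^-10 s⁻¹
|1/T₁ − 1/T₂| = 7.60361 × 10^-6 s⁻¹
T_syn = 1 / |1/T₁ − 1/T₂| = 131517 s ≈ 1.522 days

Final answer: T_syn = 1.522 days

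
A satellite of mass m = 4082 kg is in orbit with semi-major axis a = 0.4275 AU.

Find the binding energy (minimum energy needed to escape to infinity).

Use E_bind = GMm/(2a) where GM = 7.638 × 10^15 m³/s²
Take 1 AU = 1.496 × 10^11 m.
a = 0.4275 AU = 6.3954 × 10^10 m
GM = 7.638 × 10^15 m³/s²
m = 4082 kg
GMm = 7.638 × 10^15 × 4082 = 3.11783 × 10^19 m³·kg/s²
2a = 1.27908 × 10^11 m
E_bind = GMm/(2a) = 2.43756 × 10^8 J ≈ 243.8 MJ

Final answer: 243.8 MJ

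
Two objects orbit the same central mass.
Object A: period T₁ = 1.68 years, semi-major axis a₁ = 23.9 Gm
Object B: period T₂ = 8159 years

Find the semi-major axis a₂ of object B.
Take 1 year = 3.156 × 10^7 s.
T₁ = 1.68 years = 5.30208 × 10^7 s
T₂ = 8159 years = 2.57498 × 10^11 s
a₁ = 23.9 Gm = 2.39 × 10^10 m
Kepler's third law: (T₂/T₁)² = (a₂/a₁)³  ⇒  a₂ = a₁ (T₂/T₁)^(2/3)
T₂/T₁ = 4856.55
(T₂/T₁)^(2/3) = 286.782
a₂ = 2.39 × 10^10 m × 286.782 = 6.85409 × 10^12 m ≈ 6.854 Tm

Final answer: a₂ = 6.854 Tm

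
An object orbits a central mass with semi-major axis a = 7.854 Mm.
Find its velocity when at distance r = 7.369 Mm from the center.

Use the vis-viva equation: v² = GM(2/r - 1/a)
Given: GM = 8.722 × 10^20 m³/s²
a = 7.854 Mm = 7.854 × 10^6 m
r = 7.369 Mm = 7.369 × 10^6 m
GM = 8.722 × 10^20 m³/s²
2/r − 1/a = 2.71407 × 10^-7 − 1.27324 × 10^-7 = 1.44084 × 10^-7 m⁻¹
v² = GM (2/r − 1/a) = 1.2567 × 10^14 m²/s²
v = 1.12103 × 10^7 m/s ≈ 1.121 × 10^4 km/s

Final answer: 1.121 × 10^4 km/s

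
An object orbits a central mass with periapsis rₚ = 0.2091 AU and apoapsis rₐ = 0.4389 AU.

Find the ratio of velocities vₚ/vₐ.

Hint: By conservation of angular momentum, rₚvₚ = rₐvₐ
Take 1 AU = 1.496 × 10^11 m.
rₚ = 0.2091 AU = 3.12814 × 10^10 m
rₐ = 0.4389 AU = 6.56594 × 10^10 m
rₚvₚ = rₐvₐ  ⇒  vₚ/vₐ = rₐ/rₚ
vₚ/vₐ = (6.56594 × 10^10) / (3.12814 × 10^10) = 2.099

Final answer: vₚ/vₐ = 2.099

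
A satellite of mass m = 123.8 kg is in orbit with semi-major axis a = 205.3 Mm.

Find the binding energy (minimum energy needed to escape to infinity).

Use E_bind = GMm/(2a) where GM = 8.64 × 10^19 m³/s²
a = 205.3 Mm = 2.053 × 10^8 m
GM = 8.64 × 10^19 m³/s²
m = 123.8 kg
GMm = 8.64 × 10^19 × 123.8 = 1.06963 × 10^22 m³·kg/s²
2a = 4.106 × 10^8 m
E_bind = GMm/(2a) = 2.60505 × 10^13 J ≈ 26.05 TJ

Final answer: 26.05 TJ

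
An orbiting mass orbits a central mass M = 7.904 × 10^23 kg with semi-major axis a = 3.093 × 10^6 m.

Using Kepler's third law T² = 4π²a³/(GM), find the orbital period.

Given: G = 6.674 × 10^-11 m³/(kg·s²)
M = 7.904 × 10^23 kg
GM = G × M = 6.674 × 10^-11 × 7.904 × 10^23 = 5.27513 × 10^13 m³/s²
a = 3.093 × 10^6 m
a³ = 2.95896 × 10^19 m³
T = 2π √(a³/GM) = 2π √((2.95896 × 10^19) / (5.27513 × 10^13)) = 2π × 748.951 s
T = 4705.8 s ≈ 1.307 hours

Final answer: 1.307 hours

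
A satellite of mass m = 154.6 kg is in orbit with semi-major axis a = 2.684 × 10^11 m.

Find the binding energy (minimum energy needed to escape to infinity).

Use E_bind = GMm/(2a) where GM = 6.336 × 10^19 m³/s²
a = 2.684 × 10^11 m
GM = 6.336 × 10^19 m³/s²
m = 154.6 kg
GMm = 6.336 × 10^19 × 154.6 = 9.79546 × 10^21 m³·kg/s²
2a = 5.368 × 10^11 m
E_bind = GMm/(2a) = 1.82479 × 10^10 J ≈ 18.25 GJ

Final answer: 18.25 GJ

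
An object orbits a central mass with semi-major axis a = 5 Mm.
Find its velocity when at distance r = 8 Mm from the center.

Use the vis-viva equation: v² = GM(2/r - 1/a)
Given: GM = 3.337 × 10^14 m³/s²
a = 5 Mm = 5 × 10^6 m
r = 8 Mm = 8 × 10^6 m
GM = 3.337 × 10^14 m³/s²
2/r − 1/a = 2.5 × 10^-7 − 2 × 10^-7 = 5 × 10^-8 m⁻¹
v² = GM (2/r − 1/a) = 1.6685 × 10^7 m²/s²
v = 4084.73 m/s ≈ 4.085 km/s

Final answer: 4.085 km/s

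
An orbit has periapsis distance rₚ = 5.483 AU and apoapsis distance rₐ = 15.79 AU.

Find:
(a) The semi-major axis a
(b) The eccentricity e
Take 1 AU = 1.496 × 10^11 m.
rₚ = 5.483 AU = 8.20257 × 10^11 m
rₐ = 15.79 AU = 2.36218 × 10^12 m
(a) a = (rₚ + rₐ)/2 = 1.59122 × 10^12 m ≈ 10.64 AU
(b) e = (rₐ − rₚ)/(rₐ + rₚ) = (1.54193 × 10^12) / (3.18244 × 10^12) = 0.484511

Final answer:
(a) a = 10.64 AU
(b) e = 0.4845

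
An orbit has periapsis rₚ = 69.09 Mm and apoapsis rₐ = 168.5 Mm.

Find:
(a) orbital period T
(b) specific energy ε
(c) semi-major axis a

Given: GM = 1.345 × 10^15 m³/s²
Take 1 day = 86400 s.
rₚ = 69.09 Mm = 6.909 × 10^7 m
rₐ = 168.5 Mm = 1.685 × 10^8 m
GM = 1.345 × 10^15 m³/s²
a = (rₚ + rₐ)/2 = 1.18795 × 10^8 m
e = (rₐ − rₚ)/(rₐ + rₚ) = (9.941 × 10^7) / (2.3759 × 10^8) = 0.41841
(a) a³ = 1.67646 × 10^24 m³;  T = 2π √(a³/GM) = 2π × 35305 s = 221828 s ≈ 2.567 days
(b) 2a = 2.3759 × 10^8 m;  ε = −GM/(2a) = -5.66101 × 10^6 J/kg ≈ -5.661 MJ/kg
(c) a = 1.18795 × 10^8 m ≈ 118.8 Mm

Final answer:
(a) orbital period T = 2.567 days
(b) specific energy ε = -5.661 MJ/kg
(c) semi-major axis a = 118.8 Mm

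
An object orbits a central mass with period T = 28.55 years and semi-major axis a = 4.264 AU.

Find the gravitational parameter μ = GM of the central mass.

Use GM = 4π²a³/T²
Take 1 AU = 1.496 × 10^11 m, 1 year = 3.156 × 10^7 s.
T = 28.55 years = 9.01038 × 10^8 s
a = 4.264 AU = 6.37894 × 10^11 m
a³ = 2.59565 × 10^35 m³
T² = 8.11869 × 10^17 s²
GM = 4π² × (2.59565 × 10^35) / (8.11869 × 10^17) = 1.26218 × 10^19 m³/s²
GM ≈ 1.262 × 10^19 m³/s²

Final answer: GM = 1.262 × 10^19 m³/s²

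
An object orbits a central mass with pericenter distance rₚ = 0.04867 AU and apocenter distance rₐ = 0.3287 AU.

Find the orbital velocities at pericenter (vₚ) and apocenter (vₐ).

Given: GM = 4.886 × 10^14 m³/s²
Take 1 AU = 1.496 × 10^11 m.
rₚ = 0.04867 AU = 7.28103 × 10^9 m
rₐ = 0.3287 AU = 4.91735 × 10^10 m
GM = 4.886 × 10^14 m³/s²
a = (rₚ + rₐ)/2 = 2.82273 × 10^10 m
Vis-viva: v² = GM (2/r − 1/a)
vₚ² = 4.886 × 10^14 × (2.74686 × 10^-10 − 3.54267 × 10^-11) = 116902 m²/s²
vₚ = 341.91 m/s ≈ 341.9 m/s
vₐ² = 4.886 × 10^14 × (4.06723 × 10^-11 − 3.54267 × 10^-11) = 2562.99 m²/s²
vₐ = 50.6259 m/s ≈ 50.63 m/s

Final answer: vₚ = 341.9 m/s, vₐ = 50.63 m/s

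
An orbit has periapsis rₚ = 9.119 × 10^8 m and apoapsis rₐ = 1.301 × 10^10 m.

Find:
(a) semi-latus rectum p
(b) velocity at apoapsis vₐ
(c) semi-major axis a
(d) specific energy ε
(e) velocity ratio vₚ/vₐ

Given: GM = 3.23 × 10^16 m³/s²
rₚ = 9.119 × 10^8 m
rₐ = 1.301 × 10^10 m
GM = 3.23 × 10^16 m³/s²
a = (rₚ + rₐ)/2 = 6.96095 × 10^9 m
e = (rₐ − rₚ)/(rₐ + rₚ) = (1.20981 × 10^10) / (1.39219 × 10^10) = 0.868998
(a) 1 − e² = 0.244843;  p = a(1 − e²) = 6.96095 × 10^9 × 0.244843 = 1.70434 × 10^9 m ≈ 1.704 × 10^9 m
(b) vₐ² = GM (2/rₐ − 1/a) = 3.23 × 10^16 × (1.53728 × 10^-10 − 1.43659 × 10^-10) = 325240 m²/s²;  vₐ = 570.298 m/s ≈ 570.3 m/s
(c) a = 6.96095 × 10^9 m ≈ 6.961 × 10^9 m
(d) 2a = 1.39219 × 10^10 m;  ε = −GM/(2a) = -2.32009 × 10^6 J/kg ≈ -2.32 MJ/kg
(e) vₚ/vₐ = rₐ/rₚ (angular momentum) = (1.301 × 10^10) / (9.119 × 10^8) = 14.2669 ≈ 14.27

Final answer:
(a) semi-latus rectum p = 1.704 × 10^9 m
(b) velocity at apoapsis vₐ = 570.3 m/s
(c) semi-major axis a = 6.961 × 10^9 m
(d) specific energy ε = -2.32 MJ/kg
(e) velocity ratio vₚ/vₐ = 14.27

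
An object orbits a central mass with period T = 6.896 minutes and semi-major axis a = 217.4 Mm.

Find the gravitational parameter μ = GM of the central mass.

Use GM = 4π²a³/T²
T = 6.896 minutes = 413.76 s
a = 217.4 Mm = 2.174 × 10^8 m
a³ = 1.02749 × 10^25 m³
T² = 171197 s²
GM = 4π² × (1.02749 × 10^25) / 171197 = 2.36942 × 10^21 m³/s²
GM ≈ 2.369 × 10^21 m³/s²

Final answer: GM = 2.369 × 10^21 m³/s²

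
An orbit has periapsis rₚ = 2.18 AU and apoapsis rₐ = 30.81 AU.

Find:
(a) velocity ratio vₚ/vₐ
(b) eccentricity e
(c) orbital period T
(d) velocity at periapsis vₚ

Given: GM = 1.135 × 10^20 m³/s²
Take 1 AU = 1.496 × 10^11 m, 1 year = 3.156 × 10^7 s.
rₚ = 2.18 AU = 3.26128 × 10^11 m
rₐ = 30.81 AU = 4.60918 × 10^12 m
GM = 1.135 × 10^20 m³/s²
a = (rₚ + rₐ)/2 = 2.46765 × 10^12 m
e = (rₐ − rₚ)/(rₐ + rₚ) = (4.28305 × 10^12) / (4.9353 × 10^12) = 0.867839
(a) vₚ/vₐ = rₐ/rₚ (angular momentum) = (4.60918 × 10^12) / (3.26128 × 10^11) = 14.133 ≈ 14.13
(b) e = 0.867839 ≈ 0.8678
(c) a³ = 1.50263 × 10^37 m³;  T = 2π √(a³/GM) = 2π × 3.63855 × 10^8 s = 2.28617 × 10^9 s ≈ 72.44 years
(d) vₚ² = GM (2/rₚ − 1/a) = 1.135 × 10^20 × (6.13256 × 10^-12 − 4.05244 × 10^-13) = 6.50051 × 10^8 m²/s²;  vₚ = 25496.1 m/s ≈ 5.379 AU/year

Final answer:
(a) velocity ratio vₚ/vₐ = 14.13
(b) eccentricity e = 0.8678
(c) orbital period T = 72.44 years
(d) velocity at periapsis vₚ = 5.379 AU/year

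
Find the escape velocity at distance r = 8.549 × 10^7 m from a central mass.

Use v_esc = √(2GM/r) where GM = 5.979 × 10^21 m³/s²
r = 8.549 × 10^7 m
GM = 5.979 × 10^21 m³/s²
2GM/r = 2 × (5.979 × 10^21) / (8.549 × 10^7) = 1.39876 × 10^14 m²/s²
v_esc = √(2GM/r) = 1.18269 × 10^7 m/s ≈ 1.183 × 10^4 km/s

Final answer: 1.183 × 10^4 km/s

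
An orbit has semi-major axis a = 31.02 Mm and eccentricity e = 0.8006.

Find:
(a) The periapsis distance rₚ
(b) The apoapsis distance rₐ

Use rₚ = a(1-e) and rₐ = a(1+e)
a = 31.02 Mm = 3.102 × 10^7 m
e = 0.8006:  1 − e = 0.1994,  1 + e = 1.8006
(a) rₚ = a(1 − e) = 3.102 × 10^7 m × 0.1994 = 6.18539 × 10^6 m ≈ 6.185 Mm
(b) rₐ = a(1 + e) = 3.102 × 10^7 m × 1.8006 = 5.58546 × 10^7 m ≈ 55.85 Mm

Final answer:
(a) rₚ = 6.185 Mm
(b) rₐ = 55.85 Mm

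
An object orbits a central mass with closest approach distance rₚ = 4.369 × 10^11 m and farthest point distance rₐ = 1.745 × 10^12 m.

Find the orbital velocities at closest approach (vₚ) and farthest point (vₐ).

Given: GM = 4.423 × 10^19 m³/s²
rₚ = 4.369 × 10^11 m
rₐ = 1.745 × 10^12 m
GM = 4.423 × 10^19 m³/s²
a = (rₚ + rₐ)/2 = 1.09095 × 10^12 m
Vis-viva: v² = GM (2/r − 1/a)
vₚ² = 4.423 × 10^19 × (4.57771 × 10^-12 − 9.16632 × 10^-13) = 1.61929 × 10^8 m²/s²
vₚ = 12725.1 m/s ≈ 12.73 km/s
vₐ² = 4.423 × 10^19 × (1.14613 × 10^-12 − 9.16632 × 10^-13) = 1.01508 × 10^7 m²/s²
vₐ = 3186.03 m/s ≈ 3.186 km/s

Final answer: vₚ = 12.73 km/s, vₐ = 3.186 km/s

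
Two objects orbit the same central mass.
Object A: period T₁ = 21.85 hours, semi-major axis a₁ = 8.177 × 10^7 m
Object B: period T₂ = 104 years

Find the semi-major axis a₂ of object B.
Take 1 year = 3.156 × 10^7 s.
T₁ = 21.85 hours = 78660 s
T₂ = 104 years = 3.28224 × 10^9 s
a₁ = 8.177 × 10^7 m
Kepler's third law: (T₂/T₁)² = (a₂/a₁)³  ⇒  a₂ = a₁ (T₂/T₁)^(2/3)
T₂/T₁ = 41726.9
(T₂/T₁)^(2/3) = 1203.03
a₂ = 8.177 × 10^7 m × 1203.03 = 9.8372 × 10^10 m ≈ 9.837 × 10^10 m

Final answer: a₂ = 9.837 × 10^10 m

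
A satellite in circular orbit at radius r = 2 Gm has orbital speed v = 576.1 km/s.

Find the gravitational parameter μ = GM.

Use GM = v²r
r = 2 Gm = 2 × 10^9 m
v = 576.1 km/s = 576100 m/s
v² = 3.31891 × 10^11 m²/s²
GM = v²r = 3.31891 × 10^11 × 2 × 10^9 = 6.63782 × 10^20 m³/s²
GM ≈ 6.638 × 10^20 m³/s²

Final answer: GM = 6.638 × 10^20 m³/s²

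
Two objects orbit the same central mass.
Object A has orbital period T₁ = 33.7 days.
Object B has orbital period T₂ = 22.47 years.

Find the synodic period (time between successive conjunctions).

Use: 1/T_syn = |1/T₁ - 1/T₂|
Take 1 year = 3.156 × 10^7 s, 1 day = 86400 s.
T₁ = 33.7 days = 2.91168 × 10^6 s
T₂ = 22.47 years = 7.09153 × 10^8 s
1/T₁ = 3.43444 × 10^-7 s⁻¹
1/T₂ = 1.41013 × 10^-9 s⁻¹
|1/T₁ − 1/T₂| = 3.42034 × 10^-7 s⁻¹
T_syn = 1 / |1/T₁ − 1/T₂| = 2.92368 × 10^6 s ≈ 33.84 days

Final answer: T_syn = 33.84 days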